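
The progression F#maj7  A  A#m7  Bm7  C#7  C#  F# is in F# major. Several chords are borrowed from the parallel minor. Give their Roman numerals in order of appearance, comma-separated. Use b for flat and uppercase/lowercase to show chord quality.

F# major has the diatonic set F#, G#m, A#m, B, C#, D#m, E#dim. F#maj7, A#m7, C#7, C# and F# all belong to that set. A (A–C#–E) doesn't fit — on degree 3 F# major would have A#m (iii). A is the degree-3 chord of F# minor, so it is the borrowed bIII. But Bm7 (B–D–F#–A) is foreign: the diatonic IV on degree 4 is B, whereas Bm7 comes from F# minor. It is labeled iv7.

bIII, iv7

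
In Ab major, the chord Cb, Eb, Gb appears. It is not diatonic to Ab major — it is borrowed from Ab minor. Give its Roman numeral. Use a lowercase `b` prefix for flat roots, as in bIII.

bIII

Cb is the lowered form of scale degree 3 in Ab major (the diatonic degree 3 is C). The diatonic chord on degree 3 would be Cm (iii), but Cb–Eb–Gb is the major chord from Ab minor. As a borrowed chord it is labeled bIII.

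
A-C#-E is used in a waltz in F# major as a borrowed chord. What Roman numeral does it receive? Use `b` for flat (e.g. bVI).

bIII

A is the lowered form of scale degree 3 in F# major (the diatonic degree 3 is A#). The diatonic chord on degree 3 would be A#m (iii), but A–C#–E is the major chord from F# minor. As a borrowed chord it is labeled bIII.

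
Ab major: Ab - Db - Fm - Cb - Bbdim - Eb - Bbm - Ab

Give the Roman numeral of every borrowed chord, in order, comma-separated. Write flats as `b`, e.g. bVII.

bIII, ii°

The diatonic triads in Ab major are Ab, Bbm, Cm, Db, Eb, Fm, Gdim. Of the given chords, Ab, Db, Fm, Eb and Bbm are diatonic. But Cb (Cb–Eb–Gb) is foreign: the diatonic iii on degree 3 is Cm, whereas Cb comes from Ab minor. It is labeled bIII. Bbdim (Bb–Db–Fb) doesn't fit — on degree 2 Ab major would have Bbm (ii). Bbdim is the degree-2 chord of Ab minor, so it is the borrowed ii°.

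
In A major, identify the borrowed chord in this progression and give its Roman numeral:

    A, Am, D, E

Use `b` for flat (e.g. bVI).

A major has the diatonic set A, Bm, C#m, D, E, F#m, G#dim. A, D and E are all diatonic. Am (A–C–E) is not: scale degree 1 in A major carries A (I). In A minor the chord on that degree is Am, so here it functions as i, borrowed from the parallel minor.

i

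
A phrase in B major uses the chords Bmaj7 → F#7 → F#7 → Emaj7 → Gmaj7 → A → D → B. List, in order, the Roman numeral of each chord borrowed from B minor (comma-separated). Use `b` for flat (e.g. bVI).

B major has the diatonic set B, C#m, D#m, E, F#, G#m, A#dim. Bmaj7, F#7, Emaj7 and B all belong to that set. But Gmaj7 (G–B–D–F#) is foreign: the diatonic vi on degree 6 is G#m, whereas Gmaj7 comes from B minor. It is labeled bVImaj7. But A (A–C#–E) is foreign: the diatonic vii° on degree 7 is A#dim, whereas A comes from B minor. It is labeled bVII. D (D–F#–A) doesn't fit — on degree 3 B major would have D#m (iii). D is the degree-3 chord of B minor, so it is the borrowed bIII.

bVImaj7, bVII, bIII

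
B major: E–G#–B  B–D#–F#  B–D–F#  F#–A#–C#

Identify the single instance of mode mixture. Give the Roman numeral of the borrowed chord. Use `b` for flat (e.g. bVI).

B major has the diatonic set B, C#m, D#m, E, F#, G#m, A#dim. E–G#–B = E, B–D#–F# = B and F#–A#–C# = F# are all diatonic. B–D–F# doesn't fit — on degree 1 B major would have B (I). Bm is the degree-1 chord of B minor, so it is the borrowed i.

i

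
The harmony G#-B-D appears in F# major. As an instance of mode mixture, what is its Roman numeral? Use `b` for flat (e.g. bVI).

The root G# is the diatonic 2nd degree of F# major; the borrowing shows in the chord quality. G#–B–D is a diminished chord — the form found in F# minor, not the diatonic ii (G#m). Borrowed into F# major it is written ii°.

ii°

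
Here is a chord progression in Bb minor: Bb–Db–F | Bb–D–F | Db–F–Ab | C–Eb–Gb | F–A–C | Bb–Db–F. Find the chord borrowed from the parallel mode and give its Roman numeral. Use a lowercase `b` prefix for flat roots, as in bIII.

I

In Bb minor (with V from harmonic minor) the diatonic chords are Bbm, Cdim, Db, Ebm, F, Gb, Ab. Of the given chords, Bb–Db–F = Bbm, Db–F–Ab = Db, C–Eb–Gb = Cdim and F–A–C = F are diatonic. Bb–D–F is not: scale degree 1 in Bb minor carries Bbm (i). In Bb major the chord on that degree is Bb, so here it functions as I, borrowed from the parallel major.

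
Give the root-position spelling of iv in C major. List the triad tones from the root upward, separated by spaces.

F Ab C

iv is built on scale degree 4, which is F in both C major and its parallel. In C minor the chord on F is F–Ab–C.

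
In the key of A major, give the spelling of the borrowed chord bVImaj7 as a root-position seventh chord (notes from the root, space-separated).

bVImaj7 is built on the lowered scale degree 6. In A major degree 6 is F#; lowered it becomes F. Building the major-seventh chord from the parallel minor on F: F–A–C–E.

F A C E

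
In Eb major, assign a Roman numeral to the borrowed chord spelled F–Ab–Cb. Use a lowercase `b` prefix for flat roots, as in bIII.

F is scale degree 2 in Eb major. F–Ab–Cb is a diminished chord — the form found in Eb minor, not the diatonic ii (Fm). Borrowed into Eb major it is written ii°.

ii°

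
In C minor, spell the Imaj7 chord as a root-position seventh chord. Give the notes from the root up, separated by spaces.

The root, C, is scale degree 1 — the same note in C minor and C major; only the chord quality changes. Building the major-seventh chord from the parallel major on C: C–E–G–B.

C E G B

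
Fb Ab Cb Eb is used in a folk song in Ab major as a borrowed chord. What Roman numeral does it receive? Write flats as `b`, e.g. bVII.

bVImaj7

In Ab major scale degree 6 is F; Fb is its lowered form, from Ab minor. Fb–Ab–Cb–Eb is a major-seventh chord — the form found in Ab minor, not the diatonic vi (Fm). Borrowed into Ab major it is written bVImaj7.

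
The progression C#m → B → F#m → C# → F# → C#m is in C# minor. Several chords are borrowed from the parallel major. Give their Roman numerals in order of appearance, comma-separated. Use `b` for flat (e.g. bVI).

In C# minor (with V from harmonic minor) the diatonic chords are C#m, D#dim, E, F#m, G#, A, B. C#m, B and F#m are all diatonic. But C# (C#–E#–G#) is foreign: the diatonic i on degree 1 is C#m, whereas C# comes from C# major. It is labeled I. F# (F#–A#–C#) is not: scale degree 4 in C# minor carries F#m (iv). In C# major the chord on that degree is F#, so here it functions as IV, borrowed from the parallel major.

I, IV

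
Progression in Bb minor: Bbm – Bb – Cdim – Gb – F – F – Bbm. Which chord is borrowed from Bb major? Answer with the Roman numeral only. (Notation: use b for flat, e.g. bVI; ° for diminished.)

In Bb minor (with V from harmonic minor) the diatonic chords are Bbm, Cdim, Db, Ebm, F, Gb, Ab. Of the given chords, Bbm, Cdim, Gb and F are diatonic. Bb (Bb–D–F) doesn't fit — on degree 1 Bb minor would have Bbm (i). Bb is the degree-1 chord of Bb major, so it is the borrowed I.

I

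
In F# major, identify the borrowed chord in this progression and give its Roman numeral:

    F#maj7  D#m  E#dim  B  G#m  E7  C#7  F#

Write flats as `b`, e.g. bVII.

bVII7

The diatonic triads in F# major are F#, G#m, A#m, B, C#, D#m, E#dim. F#maj7, D#m, E#dim, B, G#m, C#7 and F# all belong to that set. E7 (E–G#–B–D) doesn't fit — on degree 7 F# major would have E#dim (vii°). E7 is the degree-7 chord of F# minor, so it is the borrowed bVII7.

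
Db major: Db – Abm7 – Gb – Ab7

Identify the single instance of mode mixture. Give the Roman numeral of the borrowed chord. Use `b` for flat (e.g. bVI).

In Db major the diatonic chords are Db, Ebm, Fm, Gb, Ab, Bbm, Cdim. Of the given chords, Db, Gb and Ab7 are diatonic. Abm7 (Ab–Cb–Eb–Gb) doesn't fit — on degree 5 Db major would have Ab (V). Abm7 is the degree-5 chord of Db minor, so it is the borrowed v7.

v7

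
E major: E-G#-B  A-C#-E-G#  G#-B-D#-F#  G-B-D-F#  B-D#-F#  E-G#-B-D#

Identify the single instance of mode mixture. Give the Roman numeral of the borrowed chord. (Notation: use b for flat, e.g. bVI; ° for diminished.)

In E major the diatonic chords are E, F#m, G#m, A, B, C#m, D#dim. Of the given chords, E–G#–B = E, A–C#–E–G# = Amaj7, G#–B–D#–F# = G#m7, B–D#–F# = B and E–G#–B–D# = Emaj7 are diatonic. But G–B–D–F# is foreign: the diatonic iii on degree 3 is G#m, whereas Gmaj7 comes from E minor. It is labeled bIIImaj7.

bIIImaj7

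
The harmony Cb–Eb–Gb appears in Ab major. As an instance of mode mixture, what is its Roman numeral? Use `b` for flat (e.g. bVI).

Cb is the lowered form of scale degree 3 in Ab major (the diatonic degree 3 is C). Diatonically Ab major has Cm (iii) on that degree; Cb–Eb–Gb is instead the major chord native to Ab minor, so it takes the label bIII.

bIII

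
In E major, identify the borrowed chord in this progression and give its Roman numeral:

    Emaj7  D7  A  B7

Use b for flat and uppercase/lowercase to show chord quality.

The diatonic triads in E major are E, F#m, G#m, A, B, C#m, D#dim. Of the given chords, Emaj7, A and B7 are diatonic. D7 (D–F#–A–C) is not: scale degree 7 in E major carries D#dim (vii°). In E minor the chord on that degree is D7, so here it functions as bVII7, borrowed from the parallel minor.

bVII7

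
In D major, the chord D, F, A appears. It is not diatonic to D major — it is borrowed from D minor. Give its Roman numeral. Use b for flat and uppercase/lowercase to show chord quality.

i

D is scale degree 1 in D major. The diatonic chord on degree 1 would be D (I), but D–F–A is the minor chord from D minor. As a borrowed chord it is labeled i.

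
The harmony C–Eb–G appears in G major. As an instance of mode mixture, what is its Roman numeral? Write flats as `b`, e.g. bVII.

iv

The root C is the diatonic 4th degree of G major; the borrowing shows in the chord quality. The diatonic chord on degree 4 would be C (IV), but C–Eb–G is the minor chord from G minor. As a borrowed chord it is labeled iv.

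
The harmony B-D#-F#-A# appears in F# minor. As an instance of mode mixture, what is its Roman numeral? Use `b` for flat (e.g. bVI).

B is scale degree 4 in F# minor. B–D#–F#–A# is a major-seventh chord — the form found in F# major, not the diatonic iv (Bm). Borrowed into F# minor it is written IVmaj7.

IVmaj7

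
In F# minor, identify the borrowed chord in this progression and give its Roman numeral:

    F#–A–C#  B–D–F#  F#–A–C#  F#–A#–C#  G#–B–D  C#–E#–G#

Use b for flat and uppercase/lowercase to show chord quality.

I

The diatonic triads in F# minor (with V from harmonic minor) are F#m, G#dim, A, Bm, C#, D, E. F#–A–C# = F#m, B–D–F# = Bm, G#–B–D = G#dim and C#–E#–G# = C# are all diatonic. F#–A#–C# doesn't fit — on degree 1 F# minor would have F#m (i). F# is the degree-1 chord of F# major, so it is the borrowed I.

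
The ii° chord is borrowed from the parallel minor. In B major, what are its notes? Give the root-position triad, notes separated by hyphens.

C#-E-G

ii° is built on scale degree 2, which is C# in both B major and its parallel. In B minor the chord on C# is C#–E–G.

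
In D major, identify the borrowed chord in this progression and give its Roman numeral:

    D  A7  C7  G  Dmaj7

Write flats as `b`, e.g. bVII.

In D major the diatonic chords are D, Em, F#m, G, A, Bm, C#dim. Of the given chords, D, A7, G and Dmaj7 are diatonic. C7 (C–E–G–Bb) is not: scale degree 7 in D major carries C#dim (vii°). In D minor the chord on that degree is C7, so here it functions as bVII7, borrowed from the parallel minor.

bVII7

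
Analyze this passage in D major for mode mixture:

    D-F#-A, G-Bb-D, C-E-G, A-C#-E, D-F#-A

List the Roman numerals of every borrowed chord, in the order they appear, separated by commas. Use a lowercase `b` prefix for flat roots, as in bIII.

iv, bVII

In D major the diatonic chords are D, Em, F#m, G, A, Bm, C#dim. D–F#–A = D and A–C#–E = A both belong to that set. G–Bb–D doesn't fit — on degree 4 D major would have G (IV). Gm is the degree-4 chord of D minor, so it is the borrowed iv. C–E–G doesn't fit — on degree 7 D major would have C#dim (vii°). C is the degree-7 chord of D minor, so it is the borrowed bVII.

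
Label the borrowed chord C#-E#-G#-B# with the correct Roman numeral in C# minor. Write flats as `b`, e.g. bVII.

C# is scale degree 1 in C# minor. Diatonically C# minor has C#m (i) on that degree; C#–E#–G#–B# is instead the major-seventh chord native to C# major, so it takes the label Imaj7.

Imaj7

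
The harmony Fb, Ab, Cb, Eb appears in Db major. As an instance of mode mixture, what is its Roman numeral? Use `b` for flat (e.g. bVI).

In Db major scale degree 3 is F; Fb is its lowered form, from Db minor. Fb–Ab–Cb–Eb is a major-seventh chord — the form found in Db minor, not the diatonic iii (Fm). Borrowed into Db major it is written bIIImaj7.

bIIImaj7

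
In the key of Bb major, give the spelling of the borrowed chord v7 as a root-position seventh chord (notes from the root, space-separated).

v7 is built on scale degree 5, which is F in both Bb major and its parallel. Building the minor-seventh chord from the parallel minor on F: F–Ab–C–Eb.

F Ab C Eb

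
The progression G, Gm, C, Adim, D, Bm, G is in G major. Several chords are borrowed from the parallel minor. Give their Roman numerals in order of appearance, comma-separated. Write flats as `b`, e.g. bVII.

i, ii°

In G major the diatonic chords are G, Am, Bm, C, D, Em, F#dim. Of the given chords, G, C, D and Bm are diatonic. Gm (G–Bb–D) is not: scale degree 1 in G major carries G (I). In G minor the chord on that degree is Gm, so here it functions as i, borrowed from the parallel minor. Adim (A–C–Eb) doesn't fit — on degree 2 G major would have Am (ii). Adim is the degree-2 chord of G minor, so it is the borrowed ii°.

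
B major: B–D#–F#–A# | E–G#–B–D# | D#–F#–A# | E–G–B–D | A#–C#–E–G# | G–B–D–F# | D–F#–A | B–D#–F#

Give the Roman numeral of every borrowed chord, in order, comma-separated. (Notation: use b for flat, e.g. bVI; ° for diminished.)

B major has the diatonic set B, C#m, D#m, E, F#, G#m, A#dim. B–D#–F#–A# = Bmaj7, E–G#–B–D# = Emaj7, D#–F#–A# = D#m, A#–C#–E–G# = A#m7b5 and B–D#–F# = B are all diatonic. E–G–B–D is not: scale degree 4 in B major carries E (IV). In B minor the chord on that degree is Em7, so here it functions as iv7, borrowed from the parallel minor. But G–B–D–F# is foreign: the diatonic vi on degree 6 is G#m, whereas Gmaj7 comes from B minor. It is labeled bVImaj7. But D–F#–A is foreign: the diatonic iii on degree 3 is D#m, whereas D comes from B minor. It is labeled bIII.

iv7, bVImaj7, bIII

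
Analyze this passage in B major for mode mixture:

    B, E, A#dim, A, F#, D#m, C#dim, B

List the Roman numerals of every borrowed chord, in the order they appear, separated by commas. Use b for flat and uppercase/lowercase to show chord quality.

The diatonic triads in B major are B, C#m, D#m, E, F#, G#m, A#dim. Of the given chords, B, E, A#dim, F# and D#m are diatonic. A (A–C#–E) doesn't fit — on degree 7 B major would have A#dim (vii°). A is the degree-7 chord of B minor, so it is the borrowed bVII. C#dim (C#–E–G) is not: scale degree 2 in B major carries C#m (ii). In B minor the chord on that degree is C#dim, so here it functions as ii°, borrowed from the parallel minor.

bVII, ii°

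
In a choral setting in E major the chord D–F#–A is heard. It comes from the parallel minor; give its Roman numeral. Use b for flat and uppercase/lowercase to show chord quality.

D is the lowered form of scale degree 7 in E major (the diatonic degree 7 is D#). The diatonic chord on degree 7 would be D#dim (vii°), but D–F#–A is the major chord from E minor. As a borrowed chord it is labeled bVII.

bVII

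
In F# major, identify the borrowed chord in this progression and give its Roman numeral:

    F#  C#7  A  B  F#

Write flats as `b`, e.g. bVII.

The diatonic triads in F# major are F#, G#m, A#m, B, C#, D#m, E#dim. F#, C#7 and B all belong to that set. But A (A–C#–E) is foreign: the diatonic iii on degree 3 is A#m, whereas A comes from F# minor. It is labeled bIII.

bIII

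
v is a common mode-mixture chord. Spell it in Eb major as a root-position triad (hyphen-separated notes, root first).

Bb-Db-F

The root, Bb, is scale degree 5 — the same note in Eb major and Eb minor; only the chord quality changes. Building the minor chord from the parallel minor on Bb: Bb–Db–F.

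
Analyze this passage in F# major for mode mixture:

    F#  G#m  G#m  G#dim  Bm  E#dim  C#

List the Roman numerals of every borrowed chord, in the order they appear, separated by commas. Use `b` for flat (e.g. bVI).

In F# major the diatonic chords are F#, G#m, A#m, B, C#, D#m, E#dim. F#, G#m, E#dim and C# are all diatonic. G#dim (G#–B–D) doesn't fit — on degree 2 F# major would have G#m (ii). G#dim is the degree-2 chord of F# minor, so it is the borrowed ii°. Bm (B–D–F#) is not: scale degree 4 in F# major carries B (IV). In F# minor the chord on that degree is Bm, so here it functions as iv, borrowed from the parallel minor.

ii°, iv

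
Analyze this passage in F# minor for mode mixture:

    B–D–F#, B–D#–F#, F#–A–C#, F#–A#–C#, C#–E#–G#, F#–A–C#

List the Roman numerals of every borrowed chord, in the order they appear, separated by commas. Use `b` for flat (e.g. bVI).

IV, I

In F# minor (with V from harmonic minor) the diatonic chords are F#m, G#dim, A, Bm, C#, D, E. B–D–F# = Bm, F#–A–C# = F#m and C#–E#–G# = C# are all diatonic. B–D#–F# is not: scale degree 4 in F# minor carries Bm (iv). In F# major the chord on that degree is B, so here it functions as IV, borrowed from the parallel major. F#–A#–C# is not: scale degree 1 in F# minor carries F#m (i). In F# major the chord on that degree is F#, so here it functions as I, borrowed from the parallel major.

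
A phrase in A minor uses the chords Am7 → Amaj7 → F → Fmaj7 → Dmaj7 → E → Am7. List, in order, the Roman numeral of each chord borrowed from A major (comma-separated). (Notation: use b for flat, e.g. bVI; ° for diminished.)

Imaj7, IVmaj7

The diatonic triads in A minor (with V from harmonic minor) are Am, Bdim, C, Dm, E, F, G. Am7, F, Fmaj7 and E all belong to that set. Amaj7 (A–C#–E–G#) doesn't fit — on degree 1 A minor would have Am (i). Amaj7 is the degree-1 chord of A major, so it is the borrowed Imaj7. Dmaj7 (D–F#–A–C#) doesn't fit — on degree 4 A minor would have Dm (iv). Dmaj7 is the degree-4 chord of A major, so it is the borrowed IVmaj7.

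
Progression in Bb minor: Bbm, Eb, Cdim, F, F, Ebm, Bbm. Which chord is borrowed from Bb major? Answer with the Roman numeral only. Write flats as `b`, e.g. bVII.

In Bb minor (with V from harmonic minor) the diatonic chords are Bbm, Cdim, Db, Ebm, F, Gb, Ab. Bbm, Cdim, F and Ebm are all diatonic. Eb (Eb–G–Bb) is not: scale degree 4 in Bb minor carries Ebm (iv). In Bb major the chord on that degree is Eb, so here it functions as IV, borrowed from the parallel major.

IV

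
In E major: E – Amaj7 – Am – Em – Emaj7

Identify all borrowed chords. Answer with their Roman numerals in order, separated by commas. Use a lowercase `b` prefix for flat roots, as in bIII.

In E major the diatonic chords are E, F#m, G#m, A, B, C#m, D#dim. E, Amaj7 and Emaj7 all belong to that set. But Am (A–C–E) is foreign: the diatonic IV on degree 4 is A, whereas Am comes from E minor. It is labeled iv. But Em (E–G–B) is foreign: the diatonic I on degree 1 is E, whereas Em comes from E minor. It is labeled i.

iv, i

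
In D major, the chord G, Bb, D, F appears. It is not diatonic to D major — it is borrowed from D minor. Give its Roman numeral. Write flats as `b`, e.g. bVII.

G is scale degree 4 in D major. Diatonically D major has G (IV) on that degree; G–Bb–D–F is instead the minor-seventh chord native to D minor, so it takes the label iv7.

iv7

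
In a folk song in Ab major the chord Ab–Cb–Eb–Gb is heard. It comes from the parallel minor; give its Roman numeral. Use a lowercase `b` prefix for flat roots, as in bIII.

i7

Ab is scale degree 1 in Ab major. Ab–Cb–Eb–Gb is a minor-seventh chord — the form found in Ab minor, not the diatonic I (Ab). Borrowed into Ab major it is written i7.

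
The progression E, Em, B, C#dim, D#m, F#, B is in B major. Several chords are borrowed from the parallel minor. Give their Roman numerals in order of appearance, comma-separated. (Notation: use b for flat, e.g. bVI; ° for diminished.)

iv, ii°

B major has the diatonic set B, C#m, D#m, E, F#, G#m, A#dim. E, B, D#m and F# all belong to that set. Em (E–G–B) doesn't fit — on degree 4 B major would have E (IV). Em is the degree-4 chord of B minor, so it is the borrowed iv. But C#dim (C#–E–G) is foreign: the diatonic ii on degree 2 is C#m, whereas C#dim comes from B minor. It is labeled ii°.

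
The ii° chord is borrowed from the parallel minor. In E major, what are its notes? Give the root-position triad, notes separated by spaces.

ii° is built on scale degree 2, which is F# in both E major and its parallel. Building the diminished chord from the parallel minor on F#: F#–A–C.

F# A C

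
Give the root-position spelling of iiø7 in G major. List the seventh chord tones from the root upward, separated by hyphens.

A-C-Eb-G

The root, A, is scale degree 2 — the same note in G major and G minor; only the chord quality changes. Building the half-diminished-seventh chord from the parallel minor on A: A–C–Eb–G.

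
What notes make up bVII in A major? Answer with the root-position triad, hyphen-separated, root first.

G-B-D

Scale degree 7 in A major is G#. bVII uses the lowered form, G, taken from A minor. Stacking thirds in A minor on G gives G–B–D.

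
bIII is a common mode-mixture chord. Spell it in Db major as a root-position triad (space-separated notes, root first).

Fb Ab Cb

The root of bIII is the lowered 3rd degree: F becomes Fb. Stacking thirds in Db minor on Fb gives Fb–Ab–Cb.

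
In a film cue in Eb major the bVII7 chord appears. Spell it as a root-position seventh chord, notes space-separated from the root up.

Db F Ab Cb

The root of bVII7 is the lowered 7th degree: D becomes Db. Building the dominant-seventh chord from the parallel minor on Db: Db–F–Ab–Cb.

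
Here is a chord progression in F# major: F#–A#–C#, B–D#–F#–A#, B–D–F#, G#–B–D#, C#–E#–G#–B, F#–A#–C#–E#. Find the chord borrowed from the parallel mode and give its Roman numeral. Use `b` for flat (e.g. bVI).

F# major has the diatonic set F#, G#m, A#m, B, C#, D#m, E#dim. F#–A#–C# = F#, B–D#–F#–A# = Bmaj7, G#–B–D# = G#m, C#–E#–G#–B = C#7 and F#–A#–C#–E# = F#maj7 are all diatonic. But B–D–F# is foreign: the diatonic IV on degree 4 is B, whereas Bm comes from F# minor. It is labeled iv.

iv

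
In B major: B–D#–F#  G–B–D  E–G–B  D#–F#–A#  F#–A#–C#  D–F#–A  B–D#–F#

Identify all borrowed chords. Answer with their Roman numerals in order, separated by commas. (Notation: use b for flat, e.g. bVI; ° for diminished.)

bVI, iv, bIII

In B major the diatonic chords are B, C#m, D#m, E, F#, G#m, A#dim. B–D#–F# = B, D#–F#–A# = D#m and F#–A#–C# = F# are all diatonic. But G–B–D is foreign: the diatonic vi on degree 6 is G#m, whereas G comes from B minor. It is labeled bVI. But E–G–B is foreign: the diatonic IV on degree 4 is E, whereas Em comes from B minor. It is labeled iv. But D–F#–A is foreign: the diatonic iii on degree 3 is D#m, whereas D comes from B minor. It is labeled bIII.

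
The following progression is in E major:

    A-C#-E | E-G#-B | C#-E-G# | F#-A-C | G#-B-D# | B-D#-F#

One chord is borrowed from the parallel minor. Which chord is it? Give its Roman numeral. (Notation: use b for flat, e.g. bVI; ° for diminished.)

ii°

The diatonic triads in E major are E, F#m, G#m, A, B, C#m, D#dim. A–C#–E = A, E–G#–B = E, C#–E–G# = C#m, G#–B–D# = G#m and B–D#–F# = B are all diatonic. F#–A–C is not: scale degree 2 in E major carries F#m (ii). In E minor the chord on that degree is F#dim, so here it functions as ii°, borrowed from the parallel minor.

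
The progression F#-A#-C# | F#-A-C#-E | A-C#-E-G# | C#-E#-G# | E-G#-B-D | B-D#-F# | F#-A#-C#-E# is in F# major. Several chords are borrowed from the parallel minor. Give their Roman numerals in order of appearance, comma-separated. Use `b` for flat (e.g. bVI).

i7, bIIImaj7, bVII7

In F# major the diatonic chords are F#, G#m, A#m, B, C#, D#m, E#dim. Of the given chords, F#–A#–C# = F#, C#–E#–G# = C#, B–D#–F# = B and F#–A#–C#–E# = F#maj7 are diatonic. But F#–A–C#–E is foreign: the diatonic I on degree 1 is F#, whereas F#m7 comes from F# minor. It is labeled i7. But A–C#–E–G# is foreign: the diatonic iii on degree 3 is A#m, whereas Amaj7 comes from F# minor. It is labeled bIIImaj7. E–G#–B–D is not: scale degree 7 in F# major carries E#dim (vii°). In F# minor the chord on that degree is E7, so here it functions as bVII7, borrowed from the parallel minor.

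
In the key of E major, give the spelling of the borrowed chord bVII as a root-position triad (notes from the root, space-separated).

D F# A

bVII is built on the lowered scale degree 7. In E major degree 7 is D#; lowered it becomes D. In E minor the chord on D is D–F#–A.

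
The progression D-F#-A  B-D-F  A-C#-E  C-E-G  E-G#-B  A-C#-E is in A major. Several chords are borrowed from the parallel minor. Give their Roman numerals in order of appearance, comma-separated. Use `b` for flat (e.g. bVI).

The diatonic triads in A major are A, Bm, C#m, D, E, F#m, G#dim. Of the given chords, D–F#–A = D, A–C#–E = A and E–G#–B = E are diatonic. But B–D–F is foreign: the diatonic ii on degree 2 is Bm, whereas Bdim comes from A minor. It is labeled ii°. But C–E–G is foreign: the diatonic iii on degree 3 is C#m, whereas C comes from A minor. It is labeled bIII.

ii°, bIII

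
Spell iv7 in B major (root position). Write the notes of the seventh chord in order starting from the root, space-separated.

The root, E, is scale degree 4 — the same note in B major and B minor; only the chord quality changes. Building the minor-seventh chord from the parallel minor on E: E–G–B–D.

E G B D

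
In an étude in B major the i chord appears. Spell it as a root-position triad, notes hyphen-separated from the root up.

The root, B, is scale degree 1 — the same note in B major and B minor; only the chord quality changes. Building the minor chord from the parallel minor on B: B–D–F#.

B-D-F#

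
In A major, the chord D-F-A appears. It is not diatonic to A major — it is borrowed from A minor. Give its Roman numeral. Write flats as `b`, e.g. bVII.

iv

D is scale degree 4 in A major. Diatonically A major has D (IV) on that degree; D–F–A is instead the minor chord native to A minor, so it takes the label iv.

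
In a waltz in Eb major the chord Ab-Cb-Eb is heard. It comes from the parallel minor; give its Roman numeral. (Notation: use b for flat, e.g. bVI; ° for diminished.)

Ab is scale degree 4 in Eb major. Ab–Cb–Eb is a minor chord — the form found in Eb minor, not the diatonic IV (Ab). Borrowed into Eb major it is written iv.

iv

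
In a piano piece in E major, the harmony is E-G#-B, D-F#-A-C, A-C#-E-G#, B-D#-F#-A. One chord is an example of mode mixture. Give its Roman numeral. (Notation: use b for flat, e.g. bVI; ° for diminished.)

E major has the diatonic set E, F#m, G#m, A, B, C#m, D#dim. Of the given chords, E–G#–B = E, A–C#–E–G# = Amaj7 and B–D#–F#–A = B7 are diatonic. But D–F#–A–C is foreign: the diatonic vii° on degree 7 is D#dim, whereas D7 comes from E minor. It is labeled bVII7.

bVII7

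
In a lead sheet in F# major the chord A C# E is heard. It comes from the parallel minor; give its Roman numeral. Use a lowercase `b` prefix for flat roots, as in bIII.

A is the lowered form of scale degree 3 in F# major (the diatonic degree 3 is A#). A–C#–E is a major chord — the form found in F# minor, not the diatonic iii (A#m). Borrowed into F# major it is written bIII.

bIII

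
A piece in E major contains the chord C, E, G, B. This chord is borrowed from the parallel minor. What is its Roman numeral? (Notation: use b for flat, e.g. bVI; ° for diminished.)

bVImaj7

The root C is the lowered 6th scale degree — diatonically E major has C# there. C–E–G–B is a major-seventh chord — the form found in E minor, not the diatonic vi (C#m). Borrowed into E major it is written bVImaj7.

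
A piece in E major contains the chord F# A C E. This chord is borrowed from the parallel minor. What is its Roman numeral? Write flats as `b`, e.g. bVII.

iiø7

The root F# is the diatonic 2nd degree of E major; the borrowing shows in the chord quality. The diatonic chord on degree 2 would be F#m (ii), but F#–A–C–E is the half-diminished-seventh chord from E minor. As a borrowed chord it is labeled iiø7.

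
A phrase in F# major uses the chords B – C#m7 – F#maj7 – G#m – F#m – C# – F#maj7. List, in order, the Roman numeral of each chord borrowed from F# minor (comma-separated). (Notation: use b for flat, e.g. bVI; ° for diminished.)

v7, i

The diatonic triads in F# major are F#, G#m, A#m, B, C#, D#m, E#dim. B, F#maj7, G#m and C# all belong to that set. C#m7 (C#–E–G#–B) doesn't fit — on degree 5 F# major would have C# (V). C#m7 is the degree-5 chord of F# minor, so it is the borrowed v7. F#m (F#–A–C#) is not: scale degree 1 in F# major carries F# (I). In F# minor the chord on that degree is F#m, so here it functions as i, borrowed from the parallel minor.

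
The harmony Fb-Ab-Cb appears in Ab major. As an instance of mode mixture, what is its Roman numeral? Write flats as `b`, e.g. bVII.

bVI

In Ab major scale degree 6 is F; Fb is its lowered form, from Ab minor. The diatonic chord on degree 6 would be Fm (vi), but Fb–Ab–Cb is the major chord from Ab minor. As a borrowed chord it is labeled bVI.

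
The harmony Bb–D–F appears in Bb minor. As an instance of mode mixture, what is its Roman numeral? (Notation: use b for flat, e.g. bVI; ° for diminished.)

I

Bb is scale degree 1 in Bb minor. The diatonic chord on degree 1 would be Bbm (i), but Bb–D–F is the major chord from Bb major. As a borrowed chord it is labeled I.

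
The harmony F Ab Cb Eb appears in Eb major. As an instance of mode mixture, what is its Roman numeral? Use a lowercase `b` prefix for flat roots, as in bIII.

The root F is the diatonic 2nd degree of Eb major; the borrowing shows in the chord quality. F–Ab–Cb–Eb is a half-diminished-seventh chord — the form found in Eb minor, not the diatonic ii (Fm). Borrowed into Eb major it is written iiø7.

iiø7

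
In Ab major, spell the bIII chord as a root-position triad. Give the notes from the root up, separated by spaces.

bIII is built on the lowered scale degree 3. In Ab major degree 3 is C; lowered it becomes Cb. Stacking thirds in Ab minor on Cb gives Cb–Eb–Gb.

Cb Eb Gb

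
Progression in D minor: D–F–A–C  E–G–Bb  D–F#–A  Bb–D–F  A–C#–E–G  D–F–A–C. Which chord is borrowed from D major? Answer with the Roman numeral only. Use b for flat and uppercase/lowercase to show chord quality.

I

D minor has the diatonic set Dm, Edim, F, Gm, A, Bb, C (with V from harmonic minor). Of the given chords, D–F–A–C = Dm7, E–G–Bb = Edim, Bb–D–F = Bb and A–C#–E–G = A7 are diatonic. But D–F#–A is foreign: the diatonic i on degree 1 is Dm, whereas D comes from D major. It is labeled I.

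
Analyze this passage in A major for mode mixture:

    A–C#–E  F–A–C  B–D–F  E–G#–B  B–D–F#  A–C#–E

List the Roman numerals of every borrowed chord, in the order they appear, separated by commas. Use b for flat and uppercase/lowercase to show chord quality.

The diatonic triads in A major are A, Bm, C#m, D, E, F#m, G#dim. A–C#–E = A, E–G#–B = E and B–D–F# = Bm are all diatonic. F–A–C is not: scale degree 6 in A major carries F#m (vi). In A minor the chord on that degree is F, so here it functions as bVI, borrowed from the parallel minor. B–D–F doesn't fit — on degree 2 A major would have Bm (ii). Bdim is the degree-2 chord of A minor, so it is the borrowed ii°.

bVI, ii°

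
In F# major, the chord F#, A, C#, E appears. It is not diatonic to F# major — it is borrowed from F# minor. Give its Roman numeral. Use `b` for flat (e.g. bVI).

F# is scale degree 1 in F# major. Diatonically F# major has F# (I) on that degree; F#–A–C#–E is instead the minor-seventh chord native to F# minor, so it takes the label i7.

i7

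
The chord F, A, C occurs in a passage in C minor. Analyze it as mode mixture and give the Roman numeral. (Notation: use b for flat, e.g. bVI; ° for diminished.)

IV

The root F is the diatonic 4th degree of C minor; the borrowing shows in the chord quality. F–A–C is a major chord — the form found in C major, not the diatonic iv (Fm). Borrowed into C minor it is written IV.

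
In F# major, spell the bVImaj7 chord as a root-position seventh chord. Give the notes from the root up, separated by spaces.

bVImaj7 is built on the lowered scale degree 6. In F# major degree 6 is D#; lowered it becomes D. Stacking thirds in F# minor on D gives D–F#–A–C#.

D F# A C#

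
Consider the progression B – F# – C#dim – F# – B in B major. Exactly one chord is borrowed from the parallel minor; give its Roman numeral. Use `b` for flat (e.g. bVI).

B major has the diatonic set B, C#m, D#m, E, F#, G#m, A#dim. Of the given chords, B and F# are diatonic. But C#dim (C#–E–G) is foreign: the diatonic ii on degree 2 is C#m, whereas C#dim comes from B minor. It is labeled ii°.

ii°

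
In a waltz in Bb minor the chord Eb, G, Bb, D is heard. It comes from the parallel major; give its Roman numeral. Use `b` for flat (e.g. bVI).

Eb is scale degree 4 in Bb minor. Diatonically Bb minor has Ebm (iv) on that degree; Eb–G–Bb–D is instead the major-seventh chord native to Bb major, so it takes the label IVmaj7.

IVmaj7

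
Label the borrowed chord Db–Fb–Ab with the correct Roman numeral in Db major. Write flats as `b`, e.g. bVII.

i

Db is scale degree 1 in Db major. Diatonically Db major has Db (I) on that degree; Db–Fb–Ab is instead the minor chord native to Db minor, so it takes the label i.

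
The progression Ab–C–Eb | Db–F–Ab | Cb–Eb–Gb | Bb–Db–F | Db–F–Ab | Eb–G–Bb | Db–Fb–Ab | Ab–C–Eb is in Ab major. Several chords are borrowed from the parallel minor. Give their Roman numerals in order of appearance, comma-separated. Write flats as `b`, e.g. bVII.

Ab major has the diatonic set Ab, Bbm, Cm, Db, Eb, Fm, Gdim. Of the given chords, Ab–C–Eb = Ab, Db–F–Ab = Db, Bb–Db–F = Bbm and Eb–G–Bb = Eb are diatonic. Cb–Eb–Gb doesn't fit — on degree 3 Ab major would have Cm (iii). Cb is the degree-3 chord of Ab minor, so it is the borrowed bIII. Db–Fb–Ab is not: scale degree 4 in Ab major carries Db (IV). In Ab minor the chord on that degree is Dbm, so here it functions as iv, borrowed from the parallel minor.

bIII, iv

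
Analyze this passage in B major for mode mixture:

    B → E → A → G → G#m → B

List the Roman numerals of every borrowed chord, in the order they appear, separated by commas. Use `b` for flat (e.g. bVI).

In B major the diatonic chords are B, C#m, D#m, E, F#, G#m, A#dim. B, E and G#m are all diatonic. A (A–C#–E) is not: scale degree 7 in B major carries A#dim (vii°). In B minor the chord on that degree is A, so here it functions as bVII, borrowed from the parallel minor. G (G–B–D) is not: scale degree 6 in B major carries G#m (vi). In B minor the chord on that degree is G, so here it functions as bVI, borrowed from the parallel minor.

bVII, bVI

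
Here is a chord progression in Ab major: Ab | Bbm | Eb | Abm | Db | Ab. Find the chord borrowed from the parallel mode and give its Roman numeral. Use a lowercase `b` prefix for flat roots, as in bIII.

In Ab major the diatonic chords are Ab, Bbm, Cm, Db, Eb, Fm, Gdim. Of the given chords, Ab, Bbm, Eb and Db are diatonic. Abm (Ab–Cb–Eb) doesn't fit — on degree 1 Ab major would have Ab (I). Abm is the degree-1 chord of Ab minor, so it is the borrowed i.

i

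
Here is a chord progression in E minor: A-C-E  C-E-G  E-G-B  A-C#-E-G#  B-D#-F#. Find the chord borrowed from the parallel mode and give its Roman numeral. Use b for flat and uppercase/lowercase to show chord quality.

IVmaj7

In E minor (with V from harmonic minor) the diatonic chords are Em, F#dim, G, Am, B, C, D. A–C–E = Am, C–E–G = C, E–G–B = Em and B–D#–F# = B all belong to that set. A–C#–E–G# is not: scale degree 4 in E minor carries Am (iv). In E major the chord on that degree is Amaj7, so here it functions as IVmaj7, borrowed from the parallel major.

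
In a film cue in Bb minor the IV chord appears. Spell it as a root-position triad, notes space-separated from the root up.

Eb G Bb

IV is built on scale degree 4, which is Eb in both Bb minor and its parallel. In Bb major the chord on Eb is Eb–G–Bb.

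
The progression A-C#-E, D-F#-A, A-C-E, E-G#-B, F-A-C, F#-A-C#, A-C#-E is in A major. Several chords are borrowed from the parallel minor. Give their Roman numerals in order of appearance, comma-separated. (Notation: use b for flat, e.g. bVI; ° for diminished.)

i, bVI

A major has the diatonic set A, Bm, C#m, D, E, F#m, G#dim. A–C#–E = A, D–F#–A = D, E–G#–B = E and F#–A–C# = F#m are all diatonic. A–C–E doesn't fit — on degree 1 A major would have A (I). Am is the degree-1 chord of A minor, so it is the borrowed i. F–A–C doesn't fit — on degree 6 A major would have F#m (vi). F is the degree-6 chord of A minor, so it is the borrowed bVI.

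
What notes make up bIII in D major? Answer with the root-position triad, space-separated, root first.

F A C

Scale degree 3 in D major is F#. bIII uses the lowered form, F, taken from D minor. In D minor the chord on F is F–A–C.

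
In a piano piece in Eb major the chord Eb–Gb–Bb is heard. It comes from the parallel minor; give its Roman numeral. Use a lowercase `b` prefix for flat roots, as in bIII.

i

The root Eb is the diatonic 1st degree of Eb major; the borrowing shows in the chord quality. Eb–Gb–Bb is a minor chord — the form found in Eb minor, not the diatonic I (Eb). Borrowed into Eb major it is written i.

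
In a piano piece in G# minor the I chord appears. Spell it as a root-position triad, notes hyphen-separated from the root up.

G#-B#-D#

I is built on scale degree 1, which is G# in both G# minor and its parallel. Building the major chord from the parallel major on G#: G#–B#–D#.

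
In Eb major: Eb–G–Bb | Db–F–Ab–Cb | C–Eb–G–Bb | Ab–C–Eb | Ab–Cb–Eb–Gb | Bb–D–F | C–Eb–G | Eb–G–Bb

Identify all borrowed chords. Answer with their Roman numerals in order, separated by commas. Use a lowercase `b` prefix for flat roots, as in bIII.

In Eb major the diatonic chords are Eb, Fm, Gm, Ab, Bb, Cm, Ddim. Eb–G–Bb = Eb, C–Eb–G–Bb = Cm7, Ab–C–Eb = Ab, Bb–D–F = Bb and C–Eb–G = Cm are all diatonic. But Db–F–Ab–Cb is foreign: the diatonic vii° on degree 7 is Ddim, whereas Db7 comes from Eb minor. It is labeled bVII7. But Ab–Cb–Eb–Gb is foreign: the diatonic IV on degree 4 is Ab, whereas Abm7 comes from Eb minor. It is labeled iv7.

bVII7, iv7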